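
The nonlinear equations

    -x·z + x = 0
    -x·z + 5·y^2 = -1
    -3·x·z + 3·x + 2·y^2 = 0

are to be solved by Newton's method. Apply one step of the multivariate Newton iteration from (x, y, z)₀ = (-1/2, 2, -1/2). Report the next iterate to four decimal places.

(1.0000, 1.0000, -3.5000)

At (-1/2, 2, -1/2): F = (-0.7500, 20.7500, 5.7500).
Jacobian J = [[-z + 1, 0, -x], [-z, 10·y, -x], [-3·z + 3, 4·y, -3·x]].
At the point, J = [[1.5000, 0.0000, 0.5000], [0.5000, 20.0000, 0.5000], [4.5000, 8.0000, 1.5000]] (det J = -4.0000).
Solving J·Δ = −F gives Δ = (1.5000, -1.0000, -3.0000).
Then the next iterate is (x, y, z)₁ = (1.0000, 1.0000, -3.5000).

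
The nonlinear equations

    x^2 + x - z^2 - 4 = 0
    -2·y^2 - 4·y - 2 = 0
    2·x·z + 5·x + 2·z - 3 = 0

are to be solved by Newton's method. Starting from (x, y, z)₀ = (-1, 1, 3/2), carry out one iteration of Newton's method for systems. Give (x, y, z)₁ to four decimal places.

(0.0000, 0.0000, -0.9167)

At (-1, 1, 3/2): F = (-6.2500, -8.0000, -8.0000).
Jacobian J = [[2·x + 1, 0, -2·z], [0, -4·y - 4, 0], [2·z + 5, 0, 2·x + 2]].
At the point, J = [[-1.0000, 0.0000, -3.0000], [0.0000, -8.0000, 0.0000], [8.0000, 0.0000, 0.0000]] (det J = -192.0000).
Solving J·Δ = −F gives Δ = (1.0000, -1.0000, -2.4167).
Then the next iterate is (x, y, z)₁ = (0.0000, 0.0000, -0.9167).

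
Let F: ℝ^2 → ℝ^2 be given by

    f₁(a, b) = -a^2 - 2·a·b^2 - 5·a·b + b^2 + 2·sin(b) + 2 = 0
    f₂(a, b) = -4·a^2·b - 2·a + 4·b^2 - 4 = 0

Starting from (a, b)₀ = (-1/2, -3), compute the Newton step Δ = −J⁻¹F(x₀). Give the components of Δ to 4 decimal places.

At (-1/2, -3): F = (11.967760, 36.0000).
Jacobian J = [[-2·a - 2·b^2 - 5·b, -4·a·b - 5·a + 2·b + 2·cos(b)], [-8·a·b - 2, -4·a^2 + 8·b]].
At the point, J = [[-2.0000, -11.479985], [-14.0000, -25.0000]] (det J = -110.719790).
Solving J·Δ = −F gives Δ = (1.0304, 0.8630).

(1.0304, 0.8630)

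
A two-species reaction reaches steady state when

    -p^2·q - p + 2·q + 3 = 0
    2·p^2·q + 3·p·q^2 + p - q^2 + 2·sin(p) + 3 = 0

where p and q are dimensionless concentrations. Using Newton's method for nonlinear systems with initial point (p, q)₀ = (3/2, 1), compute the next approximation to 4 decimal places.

At (3/2, 1): F = (1.2500, 14.494990).
Jacobian J = [[-2·p·q - 1, -p^2 + 2], [4·p·q + 3·q^2 + 2·cos(p) + 1, 2·p^2 + 6·p·q - 2·q]].
At the point, J = [[-4.0000, -0.2500], [10.141474, 11.5000]] (det J = -43.464631).
Solving J·Δ = −F gives Δ = (0.4141, -1.6256).
Then the next iterate is (p, q)₁ = (1.9141, -0.6256).

(1.9141, -0.6256)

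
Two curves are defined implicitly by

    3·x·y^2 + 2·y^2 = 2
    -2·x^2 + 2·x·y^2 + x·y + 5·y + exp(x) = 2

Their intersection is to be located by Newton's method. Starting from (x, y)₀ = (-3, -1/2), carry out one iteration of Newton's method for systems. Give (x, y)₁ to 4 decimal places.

At (-3, -1/2): F = (-3.7500, -22.450213).
Jacobian J = [[3·y^2, 6·x·y + 4·y], [-4·x + 2·y^2 + y + exp(x), 4·x·y + x + 5]].
At the point, J = [[0.7500, 7.0000], [12.049787, 8.0000]] (det J = -78.348509).
Solving J·Δ = −F gives Δ = (1.6229, 0.3618).
Then the next iterate is (x, y)₁ = (-1.3771, -0.1382).

(-1.3771, -0.1382)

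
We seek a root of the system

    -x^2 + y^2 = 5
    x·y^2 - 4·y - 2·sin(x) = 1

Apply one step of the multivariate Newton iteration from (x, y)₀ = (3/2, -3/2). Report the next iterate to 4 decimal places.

At (3/2, -3/2): F = (-5.0000, 6.380010).
Jacobian J = [[-2·x, 2·y], [y^2 - 2·cos(x), 2·x·y - 4]].
At the point, J = [[-3.0000, -3.0000], [2.108526, -8.5000]] (det J = 31.825577).
Solving J·Δ = −F gives Δ = (-1.9368, 0.2701).
Then the next iterate is (x, y)₁ = (-0.4368, -1.2299).

(-0.4368, -1.2299)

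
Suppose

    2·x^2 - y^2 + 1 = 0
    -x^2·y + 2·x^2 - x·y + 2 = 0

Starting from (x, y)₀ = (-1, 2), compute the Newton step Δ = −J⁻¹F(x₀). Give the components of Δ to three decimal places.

(2.000, -2.250)

At (-1, 2): F = (-1.000, 4.000).
Jacobian J = [[4·x, -2·y], [-2·x·y + 4·x - y, -x^2 - x]].
At the point, J = [[-4.000, -4.000], [-2.000, 0.000]] (det J = -8.000).
Solving J·Δ = −F gives Δ = (2.000, -2.250).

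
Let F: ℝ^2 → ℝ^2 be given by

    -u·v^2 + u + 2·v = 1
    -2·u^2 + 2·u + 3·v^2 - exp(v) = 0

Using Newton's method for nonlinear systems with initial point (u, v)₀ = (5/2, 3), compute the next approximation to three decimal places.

(2.771, 1.679)

At (5/2, 3): F = (-15.000, -0.58554).
Jacobian J = [[-v^2 + 1, -2·u·v + 2], [-4·u + 2, 6·v - exp(v)]].
At the point, J = [[-8.000, -13.000], [-8.000, -2.08554]] (det J = -87.31570).
Solving J·Δ = −F gives Δ = (0.271, -1.321).
Then the next iterate is (u, v)₁ = (2.771, 1.679).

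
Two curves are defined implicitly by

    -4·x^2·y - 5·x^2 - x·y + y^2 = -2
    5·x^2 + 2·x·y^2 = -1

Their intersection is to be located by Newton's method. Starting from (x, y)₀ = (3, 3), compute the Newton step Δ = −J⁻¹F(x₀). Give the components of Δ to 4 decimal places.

At (3, 3): F = (-151.0000, 100.0000).
Jacobian J = [[-8·x·y - 10·x - y, -4·x^2 - x + 2·y], [10·x + 2·y^2, 4·x·y]].
At the point, J = [[-105.0000, -33.0000], [48.0000, 36.0000]] (det J = -2196.0000).
Solving J·Δ = −F gives Δ = (-0.9727, -1.4809).

(-0.9727, -1.4809)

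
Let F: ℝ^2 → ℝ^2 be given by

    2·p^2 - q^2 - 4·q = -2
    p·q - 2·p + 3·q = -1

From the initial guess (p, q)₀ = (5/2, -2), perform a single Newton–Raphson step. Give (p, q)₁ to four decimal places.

At (5/2, -2): F = (18.5000, -15.0000).
Jacobian J = [[4·p, -2·q - 4], [q - 2, p + 3]].
At the point, J = [[10.0000, 0.0000], [-4.0000, 5.5000]] (det J = 55.0000).
Solving J·Δ = −F gives Δ = (-1.8500, 1.3818).
Then the next iterate is (p, q)₁ = (0.6500, -0.6182).

(0.6500, -0.6182)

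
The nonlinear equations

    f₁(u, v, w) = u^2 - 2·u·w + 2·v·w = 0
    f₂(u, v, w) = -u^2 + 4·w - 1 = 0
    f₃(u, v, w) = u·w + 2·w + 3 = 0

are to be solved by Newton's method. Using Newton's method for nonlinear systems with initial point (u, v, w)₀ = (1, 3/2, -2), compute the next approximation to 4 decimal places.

(10.0000, 16.5000, 5.0000)

At (1, 3/2, -2): F = (-1.0000, -10.0000, -3.0000).
Jacobian J = [[2·u - 2·w, 2·w, -2·u + 2·v], [-2·u, 0, 4], [w, 0, u + 2]].
At the point, J = [[6.0000, -4.0000, 1.0000], [-2.0000, 0.0000, 4.0000], [-2.0000, 0.0000, 3.0000]] (det J = 8.0000).
Solving J·Δ = −F gives Δ = (9.0000, 15.0000, 7.0000).
Then the next iterate is (u, v, w)₁ = (10.0000, 16.5000, 5.0000).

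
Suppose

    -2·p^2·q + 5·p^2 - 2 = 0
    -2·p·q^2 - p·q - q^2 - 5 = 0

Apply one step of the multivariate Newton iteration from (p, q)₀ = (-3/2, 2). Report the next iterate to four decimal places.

At (-3/2, 2): F = (0.2500, 6.0000).
Jacobian J = [[-4·p·q + 10·p, -2·p^2], [-2·q^2 - q, -4·p·q - p - 2·q]].
At the point, J = [[-3.0000, -4.5000], [-10.0000, 9.5000]] (det J = -73.5000).
Solving J·Δ = −F gives Δ = (0.3997, -0.2109).
Then the next iterate is (p, q)₁ = (-1.1003, 1.7891).

(-1.1003, 1.7891)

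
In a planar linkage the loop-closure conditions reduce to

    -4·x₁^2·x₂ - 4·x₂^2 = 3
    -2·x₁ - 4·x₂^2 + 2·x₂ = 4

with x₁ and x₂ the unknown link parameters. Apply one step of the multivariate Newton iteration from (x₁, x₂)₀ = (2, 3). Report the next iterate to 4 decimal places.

(1.5963, 1.3094)

At (2, 3): F = (-87.0000, -38.0000).
Jacobian J = [[-8·x₁·x₂, -4·x₁^2 - 8·x₂], [-2, -8·x₂ + 2]].
At the point, J = [[-48.0000, -40.0000], [-2.0000, -22.0000]] (det J = 976.0000).
Solving J·Δ = −F gives Δ = (-0.4037, -1.6906).
Then the next iterate is (x₁, x₂)₁ = (1.5963, 1.3094).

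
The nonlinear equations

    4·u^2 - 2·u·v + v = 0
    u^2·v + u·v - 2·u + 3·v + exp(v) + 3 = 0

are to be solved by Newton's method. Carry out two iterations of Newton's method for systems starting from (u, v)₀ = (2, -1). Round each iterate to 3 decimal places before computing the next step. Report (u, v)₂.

(0.497, -0.717)

At (2, -1): F = (19.000, -9.63212).
Jacobian J = [[8·u - 2·v, -2·u + 1], [2·u·v + v - 2, u^2 + u + exp(v) + 3]].
At the point, J = [[18.000, -3.000], [-7.000, 9.36788]] (det J = 147.62183).
Solving J·Δ = −F gives Δ = (-1.010, 0.274).
Then the next iterate is (u, v)₁ = (0.990, -0.726).
Round to (0.990, -0.726) and repeat: F = (4.63188, -2.10445), J = [[9.372, -0.980], [-4.16348, 5.45394]].
Δ = (-0.493, 0.009), so (u, v)₂ = (0.497, -0.717).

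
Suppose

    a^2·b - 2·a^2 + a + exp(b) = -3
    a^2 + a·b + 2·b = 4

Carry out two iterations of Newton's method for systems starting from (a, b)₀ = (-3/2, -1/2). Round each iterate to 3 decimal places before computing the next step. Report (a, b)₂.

(-2.078, 1.077)

At (-3/2, -1/2): F = (-3.51847, -2.000).
Jacobian J = [[2·a·b - 4·a + 1, a^2 + exp(b)], [2·a + b, a + 2]].
At the point, J = [[8.500, 2.85653], [-3.500, 0.500]] (det J = 14.24786).
Solving J·Δ = −F gives Δ = (-0.278, 2.057).
Then the next iterate is (a, b)₁ = (-1.778, 1.557).
Round to (-1.778, 1.557) and repeat: F = (4.56612, -0.49306), J = [[2.57531, 7.90585], [-1.999, 0.222]].
Δ = (-0.300, -0.480), so (a, b)₂ = (-2.078, 1.077).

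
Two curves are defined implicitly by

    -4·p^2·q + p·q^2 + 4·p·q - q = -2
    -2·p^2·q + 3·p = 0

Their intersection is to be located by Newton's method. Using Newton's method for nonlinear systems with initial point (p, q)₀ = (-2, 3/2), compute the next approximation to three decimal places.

(-0.850, 1.406)

At (-2, 3/2): F = (-40.000, -18.000).
Jacobian J = [[-8·p·q + q^2 + 4·q, -4·p^2 + 2·p·q + 4·p - 1], [-4·p·q + 3, -2·p^2]].
At the point, J = [[32.250, -31.000], [15.000, -8.000]] (det J = 207.000).
Solving J·Δ = −F gives Δ = (1.150, -0.094).
Then the next iterate is (p, q)₁ = (-0.850, 1.406).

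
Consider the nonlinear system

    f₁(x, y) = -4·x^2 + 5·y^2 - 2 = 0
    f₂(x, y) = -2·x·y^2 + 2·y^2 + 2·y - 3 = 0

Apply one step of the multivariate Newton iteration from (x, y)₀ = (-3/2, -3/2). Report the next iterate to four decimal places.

(-1.1622, -1.2131)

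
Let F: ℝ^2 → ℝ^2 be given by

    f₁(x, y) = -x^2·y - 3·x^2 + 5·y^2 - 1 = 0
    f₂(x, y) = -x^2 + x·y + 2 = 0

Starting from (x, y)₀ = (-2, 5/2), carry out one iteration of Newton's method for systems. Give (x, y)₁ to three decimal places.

(-1.277, 1.350)

At (-2, 5/2): F = (8.250, -7.000).
Jacobian J = [[-2·x·y - 6·x, -x^2 + 10·y], [-2·x + y, x]].
At the point, J = [[22.000, 21.000], [6.500, -2.000]] (det J = -180.500).
Solving J·Δ = −F gives Δ = (0.723, -1.150).
Then the next iterate is (x, y)₁ = (-1.277, 1.350).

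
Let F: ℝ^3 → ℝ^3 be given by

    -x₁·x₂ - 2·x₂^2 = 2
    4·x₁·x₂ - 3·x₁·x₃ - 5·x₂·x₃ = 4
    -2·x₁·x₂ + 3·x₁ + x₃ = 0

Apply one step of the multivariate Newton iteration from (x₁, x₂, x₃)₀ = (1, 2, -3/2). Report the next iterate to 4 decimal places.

(-2.7959, 1.5102, -3.7755)

At (1, 2, -3/2): F = (-12.0000, 23.5000, -2.5000).
Jacobian J = [[-x₂, -x₁ - 4·x₂, 0], [4·x₂ - 3·x₃, 4·x₁ - 5·x₃, -3·x₁ - 5·x₂], [-2·x₂ + 3, -2·x₁, 1]].
At the point, J = [[-2.0000, -9.0000, 0.0000], [12.5000, 11.5000, -13.0000], [-1.0000, -2.0000, 1.0000]] (det J = 24.5000).
Solving J·Δ = −F gives Δ = (-3.7959, -0.4898, -2.2755).
Then the next iterate is (x₁, x₂, x₃)₁ = (-2.7959, 1.5102, -3.7755).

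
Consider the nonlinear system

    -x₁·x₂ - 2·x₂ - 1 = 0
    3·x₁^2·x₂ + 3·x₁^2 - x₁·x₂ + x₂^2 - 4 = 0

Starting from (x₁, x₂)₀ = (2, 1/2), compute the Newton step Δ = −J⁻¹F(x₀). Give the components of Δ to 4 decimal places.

At (2, 1/2): F = (-3.0000, 13.2500).
Jacobian J = [[-x₂, -x₁ - 2], [6·x₁·x₂ + 6·x₁ - x₂, 3·x₁^2 - x₁ + 2·x₂]].
At the point, J = [[-0.5000, -4.0000], [17.5000, 11.0000]] (det J = 64.5000).
Solving J·Δ = −F gives Δ = (-0.3101, -0.7112).

(-0.3101, -0.7112)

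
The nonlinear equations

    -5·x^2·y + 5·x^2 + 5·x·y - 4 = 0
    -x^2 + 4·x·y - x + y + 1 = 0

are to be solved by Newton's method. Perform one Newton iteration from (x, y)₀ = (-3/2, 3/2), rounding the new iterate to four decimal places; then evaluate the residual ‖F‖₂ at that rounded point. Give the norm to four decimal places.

6.4644

At (-3/2, 3/2): F = (-20.8750, -7.2500).
Jacobian J = [[-10·x·y + 10·x + 5·y, -5·x^2 + 5·x], [-2·x + 4·y - 1, 4·x + 1]].
At the point, J = [[15.0000, -18.7500], [8.0000, -5.0000]] (det J = 75.0000).
Solving J·Δ = −F gives Δ = (0.4208, -0.7767).
Then the next iterate is (x, y)₁ = (-1.0792, 0.7233).
Re-evaluating at (-1.0792, 0.7233): F = (-6.291602, -1.484514), so ‖F‖₂ = 6.4644.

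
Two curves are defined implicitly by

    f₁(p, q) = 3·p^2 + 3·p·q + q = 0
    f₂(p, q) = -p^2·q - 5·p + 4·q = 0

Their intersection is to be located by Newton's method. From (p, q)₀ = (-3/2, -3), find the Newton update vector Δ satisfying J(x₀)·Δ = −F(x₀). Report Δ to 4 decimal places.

(0.4728, 2.4969)

At (-3/2, -3): F = (17.2500, 2.2500).
Jacobian J = [[6·p + 3·q, 3·p + 1], [-2·p·q - 5, -p^2 + 4]].
At the point, J = [[-18.0000, -3.5000], [-14.0000, 1.7500]] (det J = -80.5000).
Solving J·Δ = −F gives Δ = (0.4728, 2.4969).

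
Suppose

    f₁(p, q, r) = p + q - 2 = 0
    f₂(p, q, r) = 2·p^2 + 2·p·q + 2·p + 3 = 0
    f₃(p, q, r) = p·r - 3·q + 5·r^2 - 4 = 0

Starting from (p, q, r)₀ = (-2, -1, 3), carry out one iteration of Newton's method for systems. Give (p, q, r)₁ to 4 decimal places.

At (-2, -1, 3): F = (-5.0000, 11.0000, 38.0000).
Jacobian J = [[1, 1, 0], [4·p + 2·q + 2, 2·p, 0], [r, -3, p + 10·r]].
At the point, J = [[1.0000, 1.0000, 0.0000], [-8.0000, -4.0000, 0.0000], [3.0000, -3.0000, 28.0000]] (det J = 112.0000).
Solving J·Δ = −F gives Δ = (-2.2500, 7.2500, -0.3393).
Then the next iterate is (p, q, r)₁ = (-4.2500, 6.2500, 2.6607).

(-4.2500, 6.2500, 2.6607)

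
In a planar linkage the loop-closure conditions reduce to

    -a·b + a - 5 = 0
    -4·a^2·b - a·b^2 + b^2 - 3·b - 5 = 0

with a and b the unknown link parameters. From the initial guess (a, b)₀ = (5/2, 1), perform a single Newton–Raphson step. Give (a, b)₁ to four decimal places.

At (5/2, 1): F = (-5.0000, -34.5000).
Jacobian J = [[-b + 1, -a], [-8·a·b - b^2, -4·a^2 - 2·a·b + 2·b - 3]].
At the point, J = [[0.0000, -2.5000], [-21.0000, -31.0000]] (det J = -52.5000).
Solving J·Δ = −F gives Δ = (1.3095, -2.0000).
Then the next iterate is (a, b)₁ = (3.8095, -1.0000).

(3.8095, -1.0000)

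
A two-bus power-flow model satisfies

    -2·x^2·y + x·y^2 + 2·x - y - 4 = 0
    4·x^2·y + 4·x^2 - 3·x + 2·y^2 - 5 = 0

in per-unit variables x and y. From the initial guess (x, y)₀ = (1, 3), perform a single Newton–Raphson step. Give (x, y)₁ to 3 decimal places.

At (1, 3): F = (-2.000, 26.000).
Jacobian J = [[-4·x·y + y^2 + 2, -2·x^2 + 2·x·y - 1], [8·x·y + 8·x - 3, 4·x^2 + 4·y]].
At the point, J = [[-1.000, 3.000], [29.000, 16.000]] (det J = -103.000).
Solving J·Δ = −F gives Δ = (-1.068, 0.311).
Then the next iterate is (x, y)₁ = (-0.068, 3.311).

(-0.068, 3.311)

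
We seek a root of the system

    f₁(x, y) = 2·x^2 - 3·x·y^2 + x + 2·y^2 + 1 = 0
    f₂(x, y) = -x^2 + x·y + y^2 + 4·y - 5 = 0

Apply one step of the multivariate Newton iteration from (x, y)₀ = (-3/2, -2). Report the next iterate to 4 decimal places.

(3.5388, -4.1408)

At (-3/2, -2): F = (30.0000, -8.2500).
Jacobian J = [[4·x - 3·y^2 + 1, -6·x·y + 4·y], [-2·x + y, x + 2·y + 4]].
At the point, J = [[-17.0000, -26.0000], [1.0000, -1.5000]] (det J = 51.5000).
Solving J·Δ = −F gives Δ = (5.0388, -2.1408).
Then the next iterate is (x, y)₁ = (3.5388, -4.1408).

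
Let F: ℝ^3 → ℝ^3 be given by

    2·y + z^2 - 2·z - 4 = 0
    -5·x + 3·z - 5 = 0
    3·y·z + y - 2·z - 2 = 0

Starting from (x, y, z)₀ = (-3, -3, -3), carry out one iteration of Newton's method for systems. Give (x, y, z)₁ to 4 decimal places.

At (-3, -3, -3): F = (5.0000, 1.0000, 28.0000).
Jacobian J = [[0, 2, 2·z - 2], [-5, 0, 3], [0, 3·z + 1, 3·y - 2]].
At the point, J = [[0.0000, 2.0000, -8.0000], [-5.0000, 0.0000, 3.0000], [0.0000, -8.0000, -11.0000]] (det J = -430.0000).
Solving J·Δ = −F gives Δ = (0.8698, 1.9651, 1.1163).
Then the next iterate is (x, y, z)₁ = (-2.1302, -1.0349, -1.8837).

(-2.1302, -1.0349, -1.8837)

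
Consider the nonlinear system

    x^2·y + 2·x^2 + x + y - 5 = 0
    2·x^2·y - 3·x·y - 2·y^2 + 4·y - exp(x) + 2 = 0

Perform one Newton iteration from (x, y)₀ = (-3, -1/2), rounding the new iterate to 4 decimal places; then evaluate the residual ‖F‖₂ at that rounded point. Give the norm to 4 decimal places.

At (-3, -1/2): F = (5.0000, -14.049787).
Jacobian J = [[2·x·y + 4·x + 1, x^2 + 1], [4·x·y - 3·y - exp(x), 2·x^2 - 3·x - 4·y + 4]].
At the point, J = [[-8.0000, 10.0000], [7.450213, 33.0000]] (det J = -338.502129).
Solving J·Δ = −F gives Δ = (0.9025, 0.2220).
Then the next iterate is (x, y)₁ = (-2.0975, -0.2780).
Re-evaluating at (-2.0975, -0.2780): F = (0.200450, -3.584771), so ‖F‖₂ = 3.5904.

3.5904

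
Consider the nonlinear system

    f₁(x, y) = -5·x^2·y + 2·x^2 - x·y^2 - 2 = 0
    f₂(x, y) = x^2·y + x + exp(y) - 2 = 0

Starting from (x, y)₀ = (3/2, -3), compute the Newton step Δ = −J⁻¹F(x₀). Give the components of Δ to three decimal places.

(-0.460, 1.532)

At (3/2, -3): F = (22.750, -7.20021).
Jacobian J = [[-10·x·y + 4·x - y^2, -5·x^2 - 2·x·y], [2·x·y + 1, x^2 + exp(y)]].
At the point, J = [[42.000, -2.250], [-8.000, 2.29979]] (det J = 78.59106).
Solving J·Δ = −F gives Δ = (-0.460, 1.532).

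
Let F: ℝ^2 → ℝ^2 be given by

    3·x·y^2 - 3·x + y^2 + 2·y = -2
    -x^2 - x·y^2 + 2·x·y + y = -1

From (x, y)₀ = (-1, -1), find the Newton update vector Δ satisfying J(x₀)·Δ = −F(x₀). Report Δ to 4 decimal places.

(2.5000, -0.1667)

At (-1, -1): F = (1.0000, 2.0000).
Jacobian J = [[3·y^2 - 3, 6·x·y + 2·y + 2], [-2·x - y^2 + 2·y, -2·x·y + 2·x + 1]].
At the point, J = [[0.0000, 6.0000], [-1.0000, -3.0000]] (det J = 6.0000).
Solving J·Δ = −F gives Δ = (2.5000, -0.1667).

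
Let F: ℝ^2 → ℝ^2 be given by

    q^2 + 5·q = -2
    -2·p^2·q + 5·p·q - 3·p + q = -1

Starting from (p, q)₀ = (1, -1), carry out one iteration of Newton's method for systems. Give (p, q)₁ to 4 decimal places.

(0.1667, -0.3333)

At (1, -1): F = (-2.0000, -6.0000).
Jacobian J = [[0, 2·q + 5], [-4·p·q + 5·q - 3, -2·p^2 + 5·p + 1]].
At the point, J = [[0.0000, 3.0000], [-4.0000, 4.0000]] (det J = 12.0000).
Solving J·Δ = −F gives Δ = (-0.8333, 0.6667).
Then the next iterate is (p, q)₁ = (0.1667, -0.3333).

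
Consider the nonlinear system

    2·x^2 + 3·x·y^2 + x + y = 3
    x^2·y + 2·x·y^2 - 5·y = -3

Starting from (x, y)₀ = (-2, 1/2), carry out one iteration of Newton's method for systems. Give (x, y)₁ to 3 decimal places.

(-1.895, 0.768)

At (-2, 1/2): F = (2.000, 1.500).
Jacobian J = [[4·x + 3·y^2 + 1, 6·x·y + 1], [2·x·y + 2·y^2, x^2 + 4·x·y - 5]].
At the point, J = [[-6.250, -5.000], [-1.500, -5.000]] (det J = 23.750).
Solving J·Δ = −F gives Δ = (0.105, 0.268).
Then the next iterate is (x, y)₁ = (-1.895, 0.768).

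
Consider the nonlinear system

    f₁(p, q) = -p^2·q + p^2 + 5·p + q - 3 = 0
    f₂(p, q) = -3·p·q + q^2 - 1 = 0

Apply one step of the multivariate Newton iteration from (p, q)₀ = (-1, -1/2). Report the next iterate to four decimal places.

(2.5000, -2.0000)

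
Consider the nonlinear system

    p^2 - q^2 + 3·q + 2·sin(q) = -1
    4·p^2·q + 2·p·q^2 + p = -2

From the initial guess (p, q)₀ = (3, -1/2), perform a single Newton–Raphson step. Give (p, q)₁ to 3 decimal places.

(1.815, -0.531)

At (3, -1/2): F = (7.29115, -11.500).
Jacobian J = [[2·p, -2·q + 2·cos(q) + 3], [8·p·q + 2·q^2 + 1, 4·p^2 + 4·p·q]].
At the point, J = [[6.000, 5.75517], [-10.500, 30.000]] (det J = 240.42923).
Solving J·Δ = −F gives Δ = (-1.185, -0.031).
Then the next iterate is (p, q)₁ = (1.815, -0.531).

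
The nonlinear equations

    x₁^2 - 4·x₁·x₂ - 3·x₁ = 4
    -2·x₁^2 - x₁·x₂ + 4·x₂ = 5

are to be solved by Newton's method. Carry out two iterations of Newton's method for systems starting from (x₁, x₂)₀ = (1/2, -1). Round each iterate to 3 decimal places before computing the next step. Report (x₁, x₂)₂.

At (1/2, -1): F = (-3.250, -9.000).
Jacobian J = [[2·x₁ - 4·x₂ - 3, -4·x₁], [-4·x₁ - x₂, -x₁ + 4]].
At the point, J = [[2.000, -2.000], [-1.000, 3.500]] (det J = 5.000).
Solving J·Δ = −F gives Δ = (5.875, 4.250).
Then the next iterate is (x₁, x₂)₁ = (6.375, 3.250).
Round to (6.375, 3.250) and repeat: F = (-65.35938, -94.000), J = [[-3.250, -25.500], [-28.750, -2.375]].
Δ = (-3.090, -2.169), so (x₁, x₂)₂ = (3.285, 1.081).

(3.285, 1.081)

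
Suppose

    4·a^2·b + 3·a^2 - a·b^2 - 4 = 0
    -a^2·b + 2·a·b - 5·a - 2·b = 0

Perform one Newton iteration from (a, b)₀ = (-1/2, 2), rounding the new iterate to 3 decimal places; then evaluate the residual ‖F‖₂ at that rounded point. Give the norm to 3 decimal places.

1.064

At (-1/2, 2): F = (0.750, -4.000).
Jacobian J = [[8·a·b + 6·a - b^2, 4·a^2 - 2·a·b], [-2·a·b + 2·b - 5, -a^2 + 2·a - 2]].
At the point, J = [[-15.000, 3.000], [1.000, -3.250]] (det J = 45.750).
Solving J·Δ = −F gives Δ = (-0.209, -1.295).
Then the next iterate is (a, b)₁ = (-0.709, 0.705).
Re-evaluating at (-0.709, 0.705): F = (-0.72201, 0.78092), so ‖F‖₂ = 1.064.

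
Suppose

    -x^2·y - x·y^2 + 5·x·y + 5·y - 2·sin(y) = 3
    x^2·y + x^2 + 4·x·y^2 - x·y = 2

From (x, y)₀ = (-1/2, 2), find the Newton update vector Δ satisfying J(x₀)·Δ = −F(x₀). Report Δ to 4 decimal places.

At (-1/2, 2): F = (1.681405, -8.2500).
Jacobian J = [[-2·x·y - y^2 + 5·y, -x^2 - 2·x·y + 5·x - 2·cos(y) + 5], [2·x·y + 2·x + 4·y^2 - y, x^2 + 8·x·y - x]].
At the point, J = [[8.0000, 5.082294], [11.0000, -7.2500]] (det J = -113.905230).
Solving J·Δ = −F gives Δ = (0.2611, -0.7418).

(0.2611, -0.7418)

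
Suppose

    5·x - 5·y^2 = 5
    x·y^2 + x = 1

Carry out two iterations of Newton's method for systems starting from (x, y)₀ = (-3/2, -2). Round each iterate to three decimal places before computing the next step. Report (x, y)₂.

(1.301, -0.670)

At (-3/2, -2): F = (-32.500, -8.500).
Jacobian J = [[5, -10·y], [y^2 + 1, 2·x·y]].
At the point, J = [[5.000, 20.000], [5.000, 6.000]] (det J = -70.000).
Solving J·Δ = −F gives Δ = (-0.357, 1.714).
Then the next iterate is (x, y)₁ = (-1.857, -0.286).
Round to (-1.857, -0.286) and repeat: F = (-14.69398, -3.00890), J = [[5.000, 2.860], [1.08180, 1.06220]].
Δ = (3.158, -0.384), so (x, y)₂ = (1.301, -0.670).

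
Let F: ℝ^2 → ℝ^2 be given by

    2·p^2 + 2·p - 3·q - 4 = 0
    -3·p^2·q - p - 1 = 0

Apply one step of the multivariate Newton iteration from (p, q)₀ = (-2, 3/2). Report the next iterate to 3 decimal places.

(-2.024, 0.049)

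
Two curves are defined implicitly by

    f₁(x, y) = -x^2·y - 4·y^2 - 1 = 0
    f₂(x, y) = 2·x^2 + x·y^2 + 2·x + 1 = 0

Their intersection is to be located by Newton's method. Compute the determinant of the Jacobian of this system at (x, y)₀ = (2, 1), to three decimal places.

116.000

J = [[-2·x·y, -x^2 - 8·y], [4·x + y^2 + 2, 2·x·y]].
At the point, J = [[-4.000, -12.000], [11.000, 4.000]].
det J = 116.000.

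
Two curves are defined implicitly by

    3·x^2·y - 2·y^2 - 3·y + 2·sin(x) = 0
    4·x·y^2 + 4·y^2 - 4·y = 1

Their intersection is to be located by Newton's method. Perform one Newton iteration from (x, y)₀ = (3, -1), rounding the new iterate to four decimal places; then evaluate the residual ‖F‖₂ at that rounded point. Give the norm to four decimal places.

At (3, -1): F = (-25.717760, 19.0000).
Jacobian J = [[6·x·y + 2·cos(x), 3·x^2 - 4·y - 3], [4·y^2, 8·x·y + 8·y - 4]].
At the point, J = [[-19.979985, 28.0000], [4.0000, -36.0000]] (det J = 607.279460).
Solving J·Δ = −F gives Δ = (-0.6485, 0.4557).
Then the next iterate is (x, y)₁ = (2.3515, -0.5443).
Re-evaluating at (2.3515, -0.5443): F = (-6.567994, 5.148895), so ‖F‖₂ = 8.3456.

8.3456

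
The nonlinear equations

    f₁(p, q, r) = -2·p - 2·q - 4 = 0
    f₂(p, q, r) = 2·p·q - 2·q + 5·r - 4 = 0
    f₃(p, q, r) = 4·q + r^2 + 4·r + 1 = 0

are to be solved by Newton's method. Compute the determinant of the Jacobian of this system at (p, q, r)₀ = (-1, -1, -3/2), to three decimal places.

J = [[-2, -2, 0], [2·q, 2·p - 2, 5], [0, 4, 2·r + 4]].
At the point, J = [[-2.000, -2.000, 0.000], [-2.000, -4.000, 5.000], [0.000, 4.000, 1.000]].
det J = 44.000.

44.000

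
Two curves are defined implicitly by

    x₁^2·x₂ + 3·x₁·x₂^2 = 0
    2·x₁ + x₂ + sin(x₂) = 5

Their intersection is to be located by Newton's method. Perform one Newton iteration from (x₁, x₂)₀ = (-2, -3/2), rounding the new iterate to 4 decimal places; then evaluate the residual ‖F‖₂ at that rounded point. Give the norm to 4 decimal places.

270.3515

At (-2, -3/2): F = (-19.5000, -11.497495).
Jacobian J = [[2·x₁·x₂ + 3·x₂^2, x₁^2 + 6·x₁·x₂], [2, cos(x₂) + 1]].
At the point, J = [[12.7500, 22.0000], [2.0000, 1.070737]] (det J = -30.348101).
Solving J·Δ = −F gives Δ = (7.6468, -3.5453).
Then the next iterate is (x₁, x₂)₁ = (5.6468, -5.0453).
Re-evaluating at (5.6468, -5.0453): F = (270.342562, 2.193395), so ‖F‖₂ = 270.3515.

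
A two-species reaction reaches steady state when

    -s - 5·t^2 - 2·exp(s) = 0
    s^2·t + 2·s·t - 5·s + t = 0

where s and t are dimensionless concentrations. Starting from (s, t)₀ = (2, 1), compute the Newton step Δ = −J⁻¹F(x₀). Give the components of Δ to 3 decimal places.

At (2, 1): F = (-21.77811, -1.000).
Jacobian J = [[-2·exp(s) - 1, -10·t], [2·s·t + 2·t - 5, s^2 + 2·s + 1]].
At the point, J = [[-15.77811, -10.000], [1.000, 9.000]] (det J = -132.00301).
Solving J·Δ = −F gives Δ = (-1.561, 0.285).

(-1.561, 0.285)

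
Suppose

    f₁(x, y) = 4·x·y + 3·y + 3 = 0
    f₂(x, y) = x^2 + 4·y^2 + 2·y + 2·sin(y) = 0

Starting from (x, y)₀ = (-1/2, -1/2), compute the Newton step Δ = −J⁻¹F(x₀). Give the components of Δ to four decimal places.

(-0.0650, -2.6299)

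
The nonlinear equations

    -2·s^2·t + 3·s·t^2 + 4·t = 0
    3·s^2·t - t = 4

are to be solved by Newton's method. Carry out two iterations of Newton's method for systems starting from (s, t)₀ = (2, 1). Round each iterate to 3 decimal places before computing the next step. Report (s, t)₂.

(1.776, 0.473)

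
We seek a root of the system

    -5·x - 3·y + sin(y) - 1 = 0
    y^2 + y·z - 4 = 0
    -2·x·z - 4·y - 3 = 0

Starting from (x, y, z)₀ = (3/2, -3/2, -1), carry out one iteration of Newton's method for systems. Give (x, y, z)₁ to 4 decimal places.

At (3/2, -3/2, -1): F = (-4.997495, -0.2500, 6.0000).
Jacobian J = [[-5, cos(y) - 3, 0], [0, 2·y + z, y], [-2·z, -4, -2·x]].
At the point, J = [[-5.0000, -2.929263, 0.0000], [0.0000, -4.0000, -1.5000], [2.0000, -4.0000, -3.0000]] (det J = -21.212212).
Solving J·Δ = −F gives Δ = (-0.0672, -1.5914, 4.0771).
Then the next iterate is (x, y, z)₁ = (1.4328, -3.0914, 3.0771).

(1.4328, -3.0914, 3.0771)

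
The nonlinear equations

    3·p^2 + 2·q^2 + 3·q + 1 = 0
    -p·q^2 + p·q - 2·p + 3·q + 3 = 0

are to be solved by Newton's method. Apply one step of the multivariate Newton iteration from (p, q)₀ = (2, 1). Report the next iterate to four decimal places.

At (2, 1): F = (18.0000, 2.0000).
Jacobian J = [[6·p, 4·q + 3], [-q^2 + q - 2, -2·p·q + p + 3]].
At the point, J = [[12.0000, 7.0000], [-2.0000, 1.0000]] (det J = 26.0000).
Solving J·Δ = −F gives Δ = (-0.1538, -2.3077).
Then the next iterate is (p, q)₁ = (1.8462, -1.3077).

(1.8462, -1.3077)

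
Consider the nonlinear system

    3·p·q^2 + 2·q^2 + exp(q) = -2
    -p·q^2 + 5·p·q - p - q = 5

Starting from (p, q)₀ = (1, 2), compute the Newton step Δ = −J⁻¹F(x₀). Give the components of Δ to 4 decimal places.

At (1, 2): F = (29.389056, -2.0000).
Jacobian J = [[3·q^2, 6·p·q + 4·q + exp(q)], [-q^2 + 5·q - 1, -2·p·q + 5·p - 1]].
At the point, J = [[12.0000, 27.389056], [5.0000, 0.0000]] (det J = -136.945280).
Solving J·Δ = −F gives Δ = (0.4000, -1.2483).

(0.4000, -1.2483)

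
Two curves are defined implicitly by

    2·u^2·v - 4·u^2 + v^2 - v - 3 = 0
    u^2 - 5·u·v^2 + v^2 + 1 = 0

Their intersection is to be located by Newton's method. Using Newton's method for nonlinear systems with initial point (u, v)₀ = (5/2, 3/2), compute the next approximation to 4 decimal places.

(0.3591, 1.3480)

At (5/2, 3/2): F = (-8.5000, -18.6250).
Jacobian J = [[4·u·v - 8·u, 2·u^2 + 2·v - 1], [2·u - 5·v^2, -10·u·v + 2·v]].
At the point, J = [[-5.0000, 14.5000], [-6.2500, -34.5000]] (det J = 263.1250).
Solving J·Δ = −F gives Δ = (-2.1409, -0.1520).
Then the next iterate is (u, v)₁ = (0.3591, 1.3480).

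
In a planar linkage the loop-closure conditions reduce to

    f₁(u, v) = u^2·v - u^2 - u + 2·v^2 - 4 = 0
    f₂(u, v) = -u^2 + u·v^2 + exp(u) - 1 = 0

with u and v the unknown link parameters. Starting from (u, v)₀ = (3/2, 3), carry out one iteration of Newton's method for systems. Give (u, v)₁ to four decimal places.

At (3/2, 3): F = (17.0000, 14.731689).
Jacobian J = [[2·u·v - 2·u - 1, u^2 + 4·v], [-2·u + v^2 + exp(u), 2·u·v]].
At the point, J = [[5.0000, 14.2500], [10.481689, 9.0000]] (det J = -104.364069).
Solving J·Δ = −F gives Δ = (-0.5455, -1.0016).
Then the next iterate is (u, v)₁ = (0.9545, 1.9984).

(0.9545, 1.9984)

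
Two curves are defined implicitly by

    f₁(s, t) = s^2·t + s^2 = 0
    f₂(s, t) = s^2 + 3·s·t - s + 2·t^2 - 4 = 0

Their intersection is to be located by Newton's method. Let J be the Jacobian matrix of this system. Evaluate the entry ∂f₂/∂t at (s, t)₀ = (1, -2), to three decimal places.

-5.000

∂f₂/∂t = 3·s + 4·t.
At (1, -2) this is -5.000.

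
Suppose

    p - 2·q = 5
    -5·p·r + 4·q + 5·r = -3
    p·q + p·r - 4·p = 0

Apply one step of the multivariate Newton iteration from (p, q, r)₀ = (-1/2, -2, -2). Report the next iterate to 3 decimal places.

At (-1/2, -2, -2): F = (-1.500, -20.000, 4.000).
Jacobian J = [[1, -2, 0], [-5·r, 4, -5·p + 5], [q + r - 4, p, p]].
At the point, J = [[1.000, -2.000, 0.000], [10.000, 4.000, 7.500], [-8.000, -0.500, -0.500]] (det J = 111.750).
Solving J·Δ = −F gives Δ = (0.381, -0.559, 2.456).
Then the next iterate is (p, q, r)₁ = (-0.119, -2.559, 0.456).

(-0.119, -2.559, 0.456)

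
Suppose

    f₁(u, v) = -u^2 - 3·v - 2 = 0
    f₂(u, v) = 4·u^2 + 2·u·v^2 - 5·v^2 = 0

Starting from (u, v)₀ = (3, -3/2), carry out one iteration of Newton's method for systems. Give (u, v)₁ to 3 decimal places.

At (3, -3/2): F = (-6.500, 38.250).
Jacobian J = [[-2·u, -3], [8·u + 2·v^2, 4·u·v - 10·v]].
At the point, J = [[-6.000, -3.000], [28.500, -3.000]] (det J = 103.500).
Solving J·Δ = −F gives Δ = (-1.297, 0.428).
Then the next iterate is (u, v)₁ = (1.703, -1.072).

(1.703, -1.072)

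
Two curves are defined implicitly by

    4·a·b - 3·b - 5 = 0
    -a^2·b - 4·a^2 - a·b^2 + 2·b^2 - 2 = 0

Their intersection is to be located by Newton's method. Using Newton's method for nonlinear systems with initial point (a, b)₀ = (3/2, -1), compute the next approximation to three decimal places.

At (3/2, -1): F = (-8.000, -8.250).
Jacobian J = [[4·b, 4·a - 3], [-2·a·b - 8·a - b^2, -a^2 - 2·a·b + 4·b]].
At the point, J = [[-4.000, 3.000], [-10.000, -3.250]] (det J = 43.000).
Solving J·Δ = −F gives Δ = (-1.180, 1.093).
Then the next iterate is (a, b)₁ = (0.320, 0.093).

(0.320, 0.093)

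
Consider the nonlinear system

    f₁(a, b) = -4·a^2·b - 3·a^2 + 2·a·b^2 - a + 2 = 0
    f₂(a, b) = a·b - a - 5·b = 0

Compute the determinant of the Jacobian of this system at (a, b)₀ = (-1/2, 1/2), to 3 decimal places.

J = [[-8·a·b - 6·a + 2·b^2 - 1, -4·a^2 + 4·a·b], [b - 1, a - 5]].
At the point, J = [[4.500, -2.000], [-0.500, -5.500]].
det J = -25.750.

-25.750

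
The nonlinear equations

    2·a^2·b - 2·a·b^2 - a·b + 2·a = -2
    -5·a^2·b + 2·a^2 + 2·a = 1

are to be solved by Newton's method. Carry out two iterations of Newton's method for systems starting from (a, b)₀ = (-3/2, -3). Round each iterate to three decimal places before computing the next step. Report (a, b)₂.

(-0.729, -1.466)

At (-3/2, -3): F = (8.000, 34.250).
Jacobian J = [[4·a·b - 2·b^2 - b + 2, 2·a^2 - 4·a·b - a], [-10·a·b + 4·a + 2, -5·a^2]].
At the point, J = [[5.000, -12.000], [-49.000, -11.250]] (det J = -644.250).
Solving J·Δ = −F gives Δ = (0.498, 0.874).
Then the next iterate is (a, b)₁ = (-1.002, -2.126).
Round to (-1.002, -2.126) and repeat: F = (2.65455, 9.67657), J = [[3.60726, -5.511], [-23.31052, -5.02002]].
Δ = (0.273, 0.660), so (a, b)₂ = (-0.729, -1.466).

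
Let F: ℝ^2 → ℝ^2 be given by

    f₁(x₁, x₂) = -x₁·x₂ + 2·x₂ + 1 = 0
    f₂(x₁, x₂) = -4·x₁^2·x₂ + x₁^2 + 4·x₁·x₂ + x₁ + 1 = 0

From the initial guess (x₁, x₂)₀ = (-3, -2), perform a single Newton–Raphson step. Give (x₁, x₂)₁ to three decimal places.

(-2.603, -0.359)

At (-3, -2): F = (-9.000, 103.000).
Jacobian J = [[-x₂, -x₁ + 2], [-8·x₁·x₂ + 2·x₁ + 4·x₂ + 1, -4·x₁^2 + 4·x₁]].
At the point, J = [[2.000, 5.000], [-61.000, -48.000]] (det J = 209.000).
Solving J·Δ = −F gives Δ = (0.397, 1.641).
Then the next iterate is (x₁, x₂)₁ = (-2.603, -0.359).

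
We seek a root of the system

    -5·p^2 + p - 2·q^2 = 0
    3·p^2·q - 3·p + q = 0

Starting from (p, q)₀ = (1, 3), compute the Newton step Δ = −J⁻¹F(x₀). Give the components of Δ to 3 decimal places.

(-0.139, -1.729)

At (1, 3): F = (-22.000, 9.000).
Jacobian J = [[-10·p + 1, -4·q], [6·p·q - 3, 3·p^2 + 1]].
At the point, J = [[-9.000, -12.000], [15.000, 4.000]] (det J = 144.000).
Solving J·Δ = −F gives Δ = (-0.139, -1.729).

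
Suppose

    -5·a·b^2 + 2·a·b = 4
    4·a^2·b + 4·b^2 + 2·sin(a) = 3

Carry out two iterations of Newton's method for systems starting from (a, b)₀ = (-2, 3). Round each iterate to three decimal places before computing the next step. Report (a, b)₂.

(-1.025, 1.173)

At (-2, 3): F = (74.000, 79.18141).
Jacobian J = [[-5·b^2 + 2·b, -10·a·b + 2·a], [8·a·b + 2·cos(a), 4·a^2 + 8·b]].
At the point, J = [[-39.000, 56.000], [-48.83229, 40.000]] (det J = 1174.60845).
Solving J·Δ = −F gives Δ = (1.255, -0.447).
Then the next iterate is (a, b)₁ = (-0.745, 2.553).
Round to (-0.745, 2.553) and repeat: F = (16.47487, 27.38321), J = [[-27.48304, 17.52985], [-13.74570, 22.64410]].
Δ = (-0.280, -1.380), so (a, b)₂ = (-1.025, 1.173).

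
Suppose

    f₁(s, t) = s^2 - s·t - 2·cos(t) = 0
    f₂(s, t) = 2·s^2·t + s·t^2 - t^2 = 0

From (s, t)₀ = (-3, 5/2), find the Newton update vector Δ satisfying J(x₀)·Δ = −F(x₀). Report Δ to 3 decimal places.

(1.030, -2.228)

At (-3, 5/2): F = (18.10229, 20.000).
Jacobian J = [[2·s - t, -s + 2·sin(t)], [4·s·t + t^2, 2·s^2 + 2·s·t - 2·t]].
At the point, J = [[-8.500, 4.19694], [-23.750, -2.000]] (det J = 116.67743).
Solving J·Δ = −F gives Δ = (1.030, -2.228).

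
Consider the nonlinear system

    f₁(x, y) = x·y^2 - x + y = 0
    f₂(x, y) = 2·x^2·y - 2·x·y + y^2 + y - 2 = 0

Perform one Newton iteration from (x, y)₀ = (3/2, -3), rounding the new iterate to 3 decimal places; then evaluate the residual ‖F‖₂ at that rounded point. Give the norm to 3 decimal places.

At (3/2, -3): F = (9.000, -0.500).
Jacobian J = [[y^2 - 1, 2·x·y + 1], [4·x·y - 2·y, 2·x^2 - 2·x + 2·y + 1]].
At the point, J = [[8.000, -8.000], [-12.000, -3.500]] (det J = -124.000).
Solving J·Δ = −F gives Δ = (-0.286, 0.839).
Then the next iterate is (x, y)₁ = (1.214, -2.161).
Re-evaluating at (1.214, -2.161): F = (2.29428, -0.61392), so ‖F‖₂ = 2.375.

2.375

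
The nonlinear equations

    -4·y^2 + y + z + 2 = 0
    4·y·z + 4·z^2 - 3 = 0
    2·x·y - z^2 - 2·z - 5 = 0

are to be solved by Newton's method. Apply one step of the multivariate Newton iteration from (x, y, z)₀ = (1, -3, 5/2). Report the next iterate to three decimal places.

(-1.348, -1.589, 1.737)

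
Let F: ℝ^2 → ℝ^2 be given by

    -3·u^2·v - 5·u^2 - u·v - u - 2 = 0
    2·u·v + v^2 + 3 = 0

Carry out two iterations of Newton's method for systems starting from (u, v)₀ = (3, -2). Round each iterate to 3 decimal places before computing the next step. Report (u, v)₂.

(1.727, -1.756)

At (3, -2): F = (10.000, -5.000).
Jacobian J = [[-6·u·v - 10·u - v - 1, -3·u^2 - u], [2·v, 2·u + 2·v]].
At the point, J = [[7.000, -30.000], [-4.000, 2.000]] (det J = -106.000).
Solving J·Δ = −F gives Δ = (-1.226, 0.047).
Then the next iterate is (u, v)₁ = (1.774, -1.953).
Round to (1.774, -1.953) and repeat: F = (2.39396, -0.11504), J = [[4.00073, -11.21523], [-3.906, -0.358]].
Δ = (-0.047, 0.197), so (u, v)₂ = (1.727, -1.756).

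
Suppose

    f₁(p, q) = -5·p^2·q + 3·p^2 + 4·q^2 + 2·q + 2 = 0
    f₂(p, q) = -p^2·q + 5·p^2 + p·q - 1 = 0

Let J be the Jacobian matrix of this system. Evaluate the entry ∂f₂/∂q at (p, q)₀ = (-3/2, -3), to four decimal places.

∂f₂/∂q = -p^2 + p.
At (-3/2, -3) this is -3.7500.

-3.7500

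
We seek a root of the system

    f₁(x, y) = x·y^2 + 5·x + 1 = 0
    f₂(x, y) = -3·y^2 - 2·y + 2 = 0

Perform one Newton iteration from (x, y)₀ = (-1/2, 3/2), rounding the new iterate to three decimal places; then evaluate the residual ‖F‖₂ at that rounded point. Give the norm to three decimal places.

1.602

At (-1/2, 3/2): F = (-2.625, -7.750).
Jacobian J = [[y^2 + 5, 2·x·y], [0, -6·y - 2]].
At the point, J = [[7.250, -1.500], [0.000, -11.000]] (det J = -79.750).
Solving J·Δ = −F gives Δ = (0.216, -0.705).
Then the next iterate is (x, y)₁ = (-0.284, 0.795).
Re-evaluating at (-0.284, 0.795): F = (-0.59950, -1.48608), so ‖F‖₂ = 1.602.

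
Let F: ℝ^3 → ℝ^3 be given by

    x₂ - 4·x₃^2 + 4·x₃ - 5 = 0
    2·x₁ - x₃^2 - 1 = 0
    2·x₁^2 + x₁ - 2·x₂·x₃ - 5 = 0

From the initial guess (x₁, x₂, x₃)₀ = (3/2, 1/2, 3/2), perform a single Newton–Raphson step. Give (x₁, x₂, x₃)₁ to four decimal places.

(-0.6638, -4.2069, -0.0259)

At (3/2, 1/2, 3/2): F = (-7.5000, -0.2500, -0.5000).
Jacobian J = [[0, 1, -8·x₃ + 4], [2, 0, -2·x₃], [4·x₁ + 1, -2·x₃, -2·x₂]].
At the point, J = [[0.0000, 1.0000, -8.0000], [2.0000, 0.0000, -3.0000], [7.0000, -3.0000, -1.0000]] (det J = 29.0000).
Solving J·Δ = −F gives Δ = (-2.1638, -4.7069, -1.5259).
Then the next iterate is (x₁, x₂, x₃)₁ = (-0.6638, -4.2069, -0.0259).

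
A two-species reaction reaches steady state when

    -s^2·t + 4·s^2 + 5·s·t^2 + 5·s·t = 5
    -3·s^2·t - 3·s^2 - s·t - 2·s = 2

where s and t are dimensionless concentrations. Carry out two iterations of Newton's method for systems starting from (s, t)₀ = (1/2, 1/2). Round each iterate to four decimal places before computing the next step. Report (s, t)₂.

(-0.0878, 1.8363)

At (1/2, 1/2): F = (-2.2500, -4.3750).
Jacobian J = [[-2·s·t + 8·s + 5·t^2 + 5·t, -s^2 + 10·s·t + 5·s], [-6·s·t - 6·s - t - 2, -3·s^2 - s]].
At the point, J = [[7.2500, 4.7500], [-7.0000, -1.2500]] (det J = 24.1875).
Solving J·Δ = −F gives Δ = (-0.9755, 1.9625).
Then the next iterate is (s, t)₁ = (-0.4755, 2.4625).
Round to (-0.4755, 2.4625) and repeat: F = (-24.923902, -2.226698), J = [[41.169869, -14.312788], [5.416012, -0.202801]].
Δ = (0.3877, -0.6262), so (s, t)₂ = (-0.0878, 1.8363).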